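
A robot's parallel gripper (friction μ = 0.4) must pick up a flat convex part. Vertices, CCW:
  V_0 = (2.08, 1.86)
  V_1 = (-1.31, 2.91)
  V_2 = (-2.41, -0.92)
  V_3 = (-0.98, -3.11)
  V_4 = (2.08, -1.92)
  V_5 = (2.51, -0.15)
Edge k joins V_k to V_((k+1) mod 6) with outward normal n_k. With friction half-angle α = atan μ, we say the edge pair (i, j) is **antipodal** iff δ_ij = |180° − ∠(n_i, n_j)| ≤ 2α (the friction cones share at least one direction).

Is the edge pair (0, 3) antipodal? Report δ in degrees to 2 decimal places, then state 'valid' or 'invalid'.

α = atan 0.4 = 21.80°;  2α = 43.60°
edge 0: e_0 = (-3.39, +1.05);  n_0 = (+0.2959, +0.9552)
edge 3: e_3 = (+3.06, +1.19);  n_3 = (+0.3624, -0.9320)
∠(n_0, n_3) = 141.54°
δ = |180° − 141.54°| = 38.46°
38.46° ≤ 2α = 43.60°  →  valid

δ = 38.46°, valid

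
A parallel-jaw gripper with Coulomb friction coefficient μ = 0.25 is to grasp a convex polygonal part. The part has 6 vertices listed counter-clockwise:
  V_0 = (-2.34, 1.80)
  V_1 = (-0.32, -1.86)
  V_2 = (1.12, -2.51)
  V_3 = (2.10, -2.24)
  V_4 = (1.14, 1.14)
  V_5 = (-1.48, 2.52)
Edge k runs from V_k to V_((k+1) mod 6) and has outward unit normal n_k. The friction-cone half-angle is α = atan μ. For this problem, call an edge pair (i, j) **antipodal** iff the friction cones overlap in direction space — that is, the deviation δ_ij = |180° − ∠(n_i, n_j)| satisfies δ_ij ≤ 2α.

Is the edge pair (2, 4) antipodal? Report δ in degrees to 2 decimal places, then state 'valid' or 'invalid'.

α = atan 0.25 = 14.04°;  2α = 28.07°
edge 2: e_2 = (+0.98, +0.27);  n_2 = (+0.2656, -0.9641)
edge 4: e_4 = (-2.62, +1.38);  n_4 = (+0.4660, +0.8848)
∠(n_2, n_4) = 136.82°
δ = |180° − 136.82°| = 43.18°
43.18° > 2α = 28.07°  →  invalid

δ = 43.18°, invalid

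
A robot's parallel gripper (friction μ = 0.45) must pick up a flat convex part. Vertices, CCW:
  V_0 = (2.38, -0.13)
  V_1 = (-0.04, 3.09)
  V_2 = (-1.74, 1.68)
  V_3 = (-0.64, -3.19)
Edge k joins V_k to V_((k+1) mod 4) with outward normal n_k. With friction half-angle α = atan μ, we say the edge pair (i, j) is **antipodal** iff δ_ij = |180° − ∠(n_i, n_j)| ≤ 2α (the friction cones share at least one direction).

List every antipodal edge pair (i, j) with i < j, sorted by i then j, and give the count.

count = 2; pairs: (0,2), (1,3)

α = atan 0.45 = 24.23°;  2α = 48.46°
n_0 = (+0.7994, +0.6008)
n_1 = (-0.6384, +0.7697)
n_2 = (-0.9754, -0.2203)
n_3 = (+0.7117, -0.7024)
  (0,1): δ = 87.25°  ·
  (0,2): δ = 24.20°  ✓
  (0,3): δ = 98.45°  ·
  (1,2): δ = 116.94°  ·
  (1,3): δ = 5.70°  ✓
  (2,3): δ = 57.35°  ·
antipodal pairs: 2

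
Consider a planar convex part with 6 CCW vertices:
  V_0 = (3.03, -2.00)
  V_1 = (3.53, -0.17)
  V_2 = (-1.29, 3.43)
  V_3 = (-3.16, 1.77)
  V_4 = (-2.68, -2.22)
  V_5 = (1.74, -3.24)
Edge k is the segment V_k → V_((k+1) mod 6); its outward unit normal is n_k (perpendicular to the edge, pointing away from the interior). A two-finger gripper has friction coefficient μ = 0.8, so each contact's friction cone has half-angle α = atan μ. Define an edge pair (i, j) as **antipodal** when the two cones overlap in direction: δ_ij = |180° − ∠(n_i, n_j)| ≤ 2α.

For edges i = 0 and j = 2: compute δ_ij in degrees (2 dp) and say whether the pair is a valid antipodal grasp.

δ = 33.12°, valid

α = atan 0.8 = 38.66°;  2α = 77.32°
edge 0: e_0 = (+0.50, +1.83);  n_0 = (+0.9646, -0.2636)
edge 2: e_2 = (-1.87, -1.66);  n_2 = (-0.6639, +0.7479)
∠(n_0, n_2) = 146.88°
δ = |180° − 146.88°| = 33.12°
33.12° ≤ 2α = 77.32°  →  valid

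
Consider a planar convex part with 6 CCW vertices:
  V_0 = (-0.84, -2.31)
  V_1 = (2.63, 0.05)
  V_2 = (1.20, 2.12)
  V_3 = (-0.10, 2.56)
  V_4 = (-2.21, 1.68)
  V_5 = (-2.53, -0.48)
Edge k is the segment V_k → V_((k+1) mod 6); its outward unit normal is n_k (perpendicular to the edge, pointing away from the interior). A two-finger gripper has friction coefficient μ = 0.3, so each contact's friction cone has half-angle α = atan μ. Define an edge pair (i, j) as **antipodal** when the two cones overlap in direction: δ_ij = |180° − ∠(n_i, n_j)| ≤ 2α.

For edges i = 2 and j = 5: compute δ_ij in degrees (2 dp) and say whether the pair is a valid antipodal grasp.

δ = 28.58°, valid

α = atan 0.3 = 16.70°;  2α = 33.40°
edge 2: e_2 = (-1.30, +0.44);  n_2 = (+0.3206, +0.9472)
edge 5: e_5 = (+1.69, -1.83);  n_5 = (-0.7346, -0.6784)
∠(n_2, n_5) = 151.42°
δ = |180° − 151.42°| = 28.58°
28.58° ≤ 2α = 33.40°  →  valid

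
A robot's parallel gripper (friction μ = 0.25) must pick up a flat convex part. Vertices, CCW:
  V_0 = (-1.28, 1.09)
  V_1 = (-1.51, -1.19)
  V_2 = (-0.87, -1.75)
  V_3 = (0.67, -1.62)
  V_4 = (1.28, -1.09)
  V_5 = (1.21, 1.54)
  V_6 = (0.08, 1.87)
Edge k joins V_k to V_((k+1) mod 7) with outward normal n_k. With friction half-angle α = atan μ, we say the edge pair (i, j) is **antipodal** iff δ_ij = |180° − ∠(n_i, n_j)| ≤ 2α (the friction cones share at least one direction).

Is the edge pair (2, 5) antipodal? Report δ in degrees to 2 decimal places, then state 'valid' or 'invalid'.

α = atan 0.25 = 14.04°;  2α = 28.07°
edge 2: e_2 = (+1.54, +0.13);  n_2 = (+0.0841, -0.9965)
edge 5: e_5 = (-1.13, +0.33);  n_5 = (+0.2803, +0.9599)
∠(n_2, n_5) = 158.90°
δ = |180° − 158.90°| = 21.10°
21.10° ≤ 2α = 28.07°  →  valid

δ = 21.10°, valid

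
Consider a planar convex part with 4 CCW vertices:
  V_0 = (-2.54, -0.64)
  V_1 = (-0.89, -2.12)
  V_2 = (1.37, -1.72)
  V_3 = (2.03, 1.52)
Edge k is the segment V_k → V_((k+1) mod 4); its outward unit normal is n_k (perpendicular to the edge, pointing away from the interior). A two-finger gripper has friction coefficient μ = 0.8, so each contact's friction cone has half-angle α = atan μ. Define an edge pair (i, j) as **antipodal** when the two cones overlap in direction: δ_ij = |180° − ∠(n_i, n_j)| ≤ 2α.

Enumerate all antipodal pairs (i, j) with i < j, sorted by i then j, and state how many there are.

count = 4; pairs: (0,2), (0,3), (1,3), (2,3)

α = atan 0.8 = 38.66°;  2α = 77.32°
n_0 = (-0.6677, -0.7444)
n_1 = (+0.1743, -0.9847)
n_2 = (+0.9799, -0.1996)
n_3 = (-0.4273, +0.9041)
  (0,1): δ = 128.07°  ·
  (0,2): δ = 59.62°  ✓
  (0,3): δ = 67.19°  ✓
  (1,2): δ = 111.55°  ·
  (1,3): δ = 15.26°  ✓
  (2,3): δ = 53.19°  ✓
antipodal pairs: 4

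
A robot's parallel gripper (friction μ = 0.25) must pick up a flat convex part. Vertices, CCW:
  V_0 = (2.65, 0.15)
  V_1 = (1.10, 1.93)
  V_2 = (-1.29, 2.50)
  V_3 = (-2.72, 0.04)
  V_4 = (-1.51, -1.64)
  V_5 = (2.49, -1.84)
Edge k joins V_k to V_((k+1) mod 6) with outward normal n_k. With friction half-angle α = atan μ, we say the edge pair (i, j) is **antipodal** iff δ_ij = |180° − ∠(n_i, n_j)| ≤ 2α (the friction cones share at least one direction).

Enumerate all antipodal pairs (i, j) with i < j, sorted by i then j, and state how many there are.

count = 3; pairs: (0,3), (1,4), (2,5)

α = atan 0.25 = 14.04°;  2α = 28.07°
n_0 = (+0.7541, +0.6567)
n_1 = (+0.2320, +0.9727)
n_2 = (-0.8645, +0.5026)
n_3 = (-0.8114, -0.5844)
n_4 = (-0.0499, -0.9988)
n_5 = (+0.9968, -0.0801)
  (0,1): δ = 144.46°  ·
  (0,2): δ = 71.22°  ·
  (0,3): δ = 5.29°  ✓
  (0,4): δ = 46.09°  ·
  (0,5): δ = 134.35°  ·
  (1,2): δ = 106.76°  ·
  (1,3): δ = 40.82°  ·
  (1,4): δ = 10.55°  ✓
  (1,5): δ = 98.82°  ·
  (2,3): δ = 114.07°  ·
  (2,4): δ = 62.69°  ·
  (2,5): δ = 25.57°  ✓
  (3,4): δ = 128.63°  ·
  (3,5): δ = 40.36°  ·
  (4,5): δ = 91.73°  ·
antipodal pairs: 3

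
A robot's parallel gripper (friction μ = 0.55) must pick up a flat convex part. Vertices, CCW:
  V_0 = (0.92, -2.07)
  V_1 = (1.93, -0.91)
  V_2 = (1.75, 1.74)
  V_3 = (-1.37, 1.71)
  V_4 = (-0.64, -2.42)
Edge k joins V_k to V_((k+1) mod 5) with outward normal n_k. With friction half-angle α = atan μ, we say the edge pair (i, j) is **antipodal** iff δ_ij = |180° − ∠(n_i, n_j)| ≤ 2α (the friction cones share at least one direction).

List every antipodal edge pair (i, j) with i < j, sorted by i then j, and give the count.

α = atan 0.55 = 28.81°;  2α = 57.62°
n_0 = (+0.7542, -0.6567)
n_1 = (+0.9977, +0.0678)
n_2 = (-0.0096, +1.0000)
n_3 = (-0.9847, -0.1741)
n_4 = (+0.2189, -0.9757)
  (0,1): δ = 135.07°  ·
  (0,2): δ = 48.40°  ✓
  (0,3): δ = 51.07°  ✓
  (0,4): δ = 143.69°  ·
  (1,2): δ = 93.33°  ·
  (1,3): δ = 6.14°  ✓
  (1,4): δ = 98.76°  ·
  (2,3): δ = 80.53°  ·
  (2,4): δ = 12.09°  ✓
  (3,4): δ = 87.38°  ·
antipodal pairs: 4

count = 4; pairs: (0,2), (0,3), (1,3), (2,4)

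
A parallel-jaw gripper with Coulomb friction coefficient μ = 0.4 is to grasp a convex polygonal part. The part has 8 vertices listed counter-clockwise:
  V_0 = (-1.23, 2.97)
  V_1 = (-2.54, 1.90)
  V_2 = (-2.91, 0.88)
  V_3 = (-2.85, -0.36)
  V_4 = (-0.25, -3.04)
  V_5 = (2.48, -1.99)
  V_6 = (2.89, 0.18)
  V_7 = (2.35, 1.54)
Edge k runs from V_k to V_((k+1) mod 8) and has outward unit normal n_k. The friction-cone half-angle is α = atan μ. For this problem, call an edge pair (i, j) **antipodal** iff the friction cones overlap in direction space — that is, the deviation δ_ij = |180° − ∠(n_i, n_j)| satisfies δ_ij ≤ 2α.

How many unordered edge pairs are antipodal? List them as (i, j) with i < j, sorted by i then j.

count = 9; pairs: (0,4), (0,5), (1,5), (1,6), (2,5), (2,6), (3,6), (3,7), (4,7)

α = atan 0.4 = 21.80°;  2α = 43.60°
n_0 = (-0.6326, +0.7745)
n_1 = (-0.9401, +0.3410)
n_2 = (-0.9988, -0.0483)
n_3 = (-0.7177, -0.6963)
n_4 = (+0.3590, -0.9333)
n_5 = (+0.9826, -0.1857)
n_6 = (+0.9294, +0.3690)
n_7 = (+0.3709, +0.9287)
  (0,1): δ = 149.18°  ·
  (0,2): δ = 126.47°  ·
  (0,3): δ = 85.11°  ·
  (0,4): δ = 18.20°  ✓
  (0,5): δ = 40.06°  ✓
  (0,6): δ = 72.41°  ·
  (0,7): δ = 118.98°  ·
  (1,2): δ = 157.29°  ·
  (1,3): δ = 115.93°  ·
  (1,4): δ = 49.02°  ·
  (1,5): δ = 9.24°  ✓
  (1,6): δ = 41.59°  ✓
  (1,7): δ = 88.16°  ·
  (2,3): δ = 138.64°  ·
  (2,4): δ = 71.73°  ·
  (2,5): δ = 13.47°  ✓
  (2,6): δ = 18.89°  ✓
  (2,7): δ = 65.46°  ·
  (3,4): δ = 113.09°  ·
  (3,5): δ = 54.83°  ·
  (3,6): δ = 22.48°  ✓
  (3,7): δ = 24.09°  ✓
  (4,5): δ = 121.74°  ·
  (4,6): δ = 89.38°  ·
  (4,7): δ = 42.81°  ✓
  (5,6): δ = 147.64°  ·
  (5,7): δ = 101.07°  ·
  (6,7): δ = 133.43°  ·
antipodal pairs: 9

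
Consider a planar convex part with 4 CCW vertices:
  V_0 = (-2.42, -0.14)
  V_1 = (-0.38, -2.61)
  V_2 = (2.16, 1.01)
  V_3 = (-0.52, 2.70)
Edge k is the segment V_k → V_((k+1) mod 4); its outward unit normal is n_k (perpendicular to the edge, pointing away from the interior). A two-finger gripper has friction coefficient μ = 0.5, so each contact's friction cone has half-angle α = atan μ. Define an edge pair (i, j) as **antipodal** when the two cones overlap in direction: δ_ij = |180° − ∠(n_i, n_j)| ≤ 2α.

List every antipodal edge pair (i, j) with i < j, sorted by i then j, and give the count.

α = atan 0.5 = 26.57°;  2α = 53.13°
n_0 = (-0.7710, -0.6368)
n_1 = (+0.8186, -0.5744)
n_2 = (+0.5334, +0.8459)
n_3 = (-0.8311, +0.5561)
  (0,1): δ = 74.61°  ·
  (0,2): δ = 18.21°  ✓
  (0,3): δ = 106.66°  ·
  (1,2): δ = 87.18°  ·
  (1,3): δ = 1.27°  ✓
  (2,3): δ = 91.55°  ·
antipodal pairs: 2

count = 2; pairs: (0,2), (1,3)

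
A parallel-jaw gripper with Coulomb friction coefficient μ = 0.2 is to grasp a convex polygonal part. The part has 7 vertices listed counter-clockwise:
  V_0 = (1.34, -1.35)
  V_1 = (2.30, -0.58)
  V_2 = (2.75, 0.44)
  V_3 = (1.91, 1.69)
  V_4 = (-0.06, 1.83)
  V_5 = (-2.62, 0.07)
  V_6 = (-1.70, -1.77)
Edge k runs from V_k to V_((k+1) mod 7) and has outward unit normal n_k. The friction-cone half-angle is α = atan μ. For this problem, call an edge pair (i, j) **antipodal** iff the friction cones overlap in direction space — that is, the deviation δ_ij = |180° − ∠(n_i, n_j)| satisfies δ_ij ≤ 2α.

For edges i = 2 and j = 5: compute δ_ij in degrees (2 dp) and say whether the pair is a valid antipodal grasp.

δ = 7.34°, valid

α = atan 0.2 = 11.31°;  2α = 22.62°
edge 2: e_2 = (-0.84, +1.25);  n_2 = (+0.8300, +0.5578)
edge 5: e_5 = (+0.92, -1.84);  n_5 = (-0.8944, -0.4472)
∠(n_2, n_5) = 172.66°
δ = |180° − 172.66°| = 7.34°
7.34° ≤ 2α = 22.62°  →  valid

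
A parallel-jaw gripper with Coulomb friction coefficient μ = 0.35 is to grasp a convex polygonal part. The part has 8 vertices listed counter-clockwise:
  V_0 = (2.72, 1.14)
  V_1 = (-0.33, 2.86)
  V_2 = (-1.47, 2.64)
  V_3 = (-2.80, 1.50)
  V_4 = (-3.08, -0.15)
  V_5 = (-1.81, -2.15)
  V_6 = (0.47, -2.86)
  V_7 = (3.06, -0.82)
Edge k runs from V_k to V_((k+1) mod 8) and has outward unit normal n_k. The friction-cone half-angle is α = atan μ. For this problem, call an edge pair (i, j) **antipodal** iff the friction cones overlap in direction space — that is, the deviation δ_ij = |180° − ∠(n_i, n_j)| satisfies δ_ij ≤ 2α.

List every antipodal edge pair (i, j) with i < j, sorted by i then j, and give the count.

α = atan 0.35 = 19.29°;  2α = 38.58°
n_0 = (+0.4912, +0.8710)
n_1 = (-0.1895, +0.9819)
n_2 = (-0.6508, +0.7593)
n_3 = (-0.9859, +0.1673)
n_4 = (-0.8442, -0.5361)
n_5 = (-0.2973, -0.9548)
n_6 = (+0.6188, -0.7856)
n_7 = (+0.9853, +0.1709)
  (0,1): δ = 139.66°  ·
  (0,2): δ = 109.98°  ·
  (0,3): δ = 70.21°  ·
  (0,4): δ = 28.16°  ✓
  (0,5): δ = 12.12°  ✓
  (0,6): δ = 67.65°  ·
  (0,7): δ = 129.26°  ·
  (1,2): δ = 150.32°  ·
  (1,3): δ = 110.55°  ·
  (1,4): δ = 68.51°  ·
  (1,5): δ = 28.22°  ✓
  (1,6): δ = 27.30°  ✓
  (1,7): δ = 88.92°  ·
  (2,3): δ = 140.23°  ·
  (2,4): δ = 98.19°  ·
  (2,5): δ = 57.90°  ·
  (2,6): δ = 2.38°  ✓
  (2,7): δ = 59.24°  ·
  (3,4): δ = 137.95°  ·
  (3,5): δ = 97.67°  ·
  (3,6): δ = 42.14°  ·
  (3,7): δ = 19.47°  ✓
  (4,5): δ = 139.71°  ·
  (4,6): δ = 84.19°  ·
  (4,7): δ = 22.57°  ✓
  (5,6): δ = 124.48°  ·
  (5,7): δ = 62.86°  ·
  (6,7): δ = 118.38°  ·
antipodal pairs: 7

count = 7; pairs: (0,4), (0,5), (1,5), (1,6), (2,6), (3,7), (4,7)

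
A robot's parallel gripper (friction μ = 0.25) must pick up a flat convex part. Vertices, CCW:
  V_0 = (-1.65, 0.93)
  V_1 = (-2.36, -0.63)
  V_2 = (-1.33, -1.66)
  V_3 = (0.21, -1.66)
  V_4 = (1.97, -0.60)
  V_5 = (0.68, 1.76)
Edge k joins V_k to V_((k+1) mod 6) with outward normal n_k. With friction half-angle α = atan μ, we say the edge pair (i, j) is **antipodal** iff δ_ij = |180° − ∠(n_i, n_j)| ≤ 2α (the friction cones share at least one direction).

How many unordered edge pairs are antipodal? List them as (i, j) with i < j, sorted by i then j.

α = atan 0.25 = 14.04°;  2α = 28.07°
n_0 = (-0.9102, +0.4142)
n_1 = (-0.7071, -0.7071)
n_2 = (+0.0000, -1.0000)
n_3 = (+0.5159, -0.8566)
n_4 = (+0.8775, +0.4796)
n_5 = (-0.3356, +0.9420)
  (0,1): δ = 110.53°  ·
  (0,2): δ = 65.53°  ·
  (0,3): δ = 34.47°  ·
  (0,4): δ = 53.13°  ·
  (0,5): δ = 134.08°  ·
  (1,2): δ = 135.00°  ·
  (1,3): δ = 103.94°  ·
  (1,4): δ = 16.34°  ✓
  (1,5): δ = 64.61°  ·
  (2,3): δ = 148.94°  ·
  (2,4): δ = 61.34°  ·
  (2,5): δ = 19.61°  ✓
  (3,4): δ = 92.40°  ·
  (3,5): δ = 11.45°  ✓
  (4,5): δ = 99.05°  ·
antipodal pairs: 3

count = 3; pairs: (1,4), (2,5), (3,5)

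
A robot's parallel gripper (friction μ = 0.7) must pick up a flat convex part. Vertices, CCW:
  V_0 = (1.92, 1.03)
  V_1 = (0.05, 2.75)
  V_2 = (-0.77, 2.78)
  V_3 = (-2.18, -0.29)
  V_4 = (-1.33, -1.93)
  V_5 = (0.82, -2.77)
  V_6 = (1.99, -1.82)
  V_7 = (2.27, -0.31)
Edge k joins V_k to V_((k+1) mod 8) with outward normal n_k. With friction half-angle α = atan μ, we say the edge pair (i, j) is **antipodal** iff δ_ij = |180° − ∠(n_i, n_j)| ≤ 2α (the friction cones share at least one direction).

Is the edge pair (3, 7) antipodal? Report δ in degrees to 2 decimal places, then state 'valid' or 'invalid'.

α = atan 0.7 = 34.99°;  2α = 69.98°
edge 3: e_3 = (+0.85, -1.64);  n_3 = (-0.8878, -0.4602)
edge 7: e_7 = (-0.35, +1.34);  n_7 = (+0.9675, +0.2527)
∠(n_3, n_7) = 167.24°
δ = |180° − 167.24°| = 12.76°
12.76° ≤ 2α = 69.98°  →  valid

δ = 12.76°, valid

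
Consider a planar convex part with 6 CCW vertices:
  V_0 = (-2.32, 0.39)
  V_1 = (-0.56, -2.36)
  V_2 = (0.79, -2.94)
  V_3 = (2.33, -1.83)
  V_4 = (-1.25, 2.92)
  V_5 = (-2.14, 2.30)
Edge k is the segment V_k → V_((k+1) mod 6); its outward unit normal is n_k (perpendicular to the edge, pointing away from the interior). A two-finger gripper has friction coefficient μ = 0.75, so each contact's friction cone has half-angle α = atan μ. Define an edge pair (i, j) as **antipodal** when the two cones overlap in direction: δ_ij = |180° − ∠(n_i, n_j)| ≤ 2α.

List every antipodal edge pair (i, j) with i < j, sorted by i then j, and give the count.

count = 6; pairs: (0,3), (1,3), (1,4), (2,4), (2,5), (3,5)

α = atan 0.75 = 36.87°;  2α = 73.74°
n_0 = (-0.8423, -0.5391)
n_1 = (-0.3947, -0.9188)
n_2 = (+0.5847, -0.8112)
n_3 = (+0.7986, +0.6019)
n_4 = (-0.5716, +0.8205)
n_5 = (-0.9956, +0.0938)
  (0,1): δ = 145.87°  ·
  (0,2): δ = 86.84°  ·
  (0,3): δ = 4.39°  ✓
  (0,4): δ = 92.24°  ·
  (0,5): δ = 142.00°  ·
  (1,2): δ = 120.97°  ·
  (1,3): δ = 29.75°  ✓
  (1,4): δ = 58.11°  ✓
  (1,5): δ = 107.87°  ·
  (2,3): δ = 88.78°  ·
  (2,4): δ = 0.92°  ✓
  (2,5): δ = 48.83°  ✓
  (3,4): δ = 92.14°  ·
  (3,5): δ = 42.39°  ✓
  (4,5): δ = 130.25°  ·
antipodal pairs: 6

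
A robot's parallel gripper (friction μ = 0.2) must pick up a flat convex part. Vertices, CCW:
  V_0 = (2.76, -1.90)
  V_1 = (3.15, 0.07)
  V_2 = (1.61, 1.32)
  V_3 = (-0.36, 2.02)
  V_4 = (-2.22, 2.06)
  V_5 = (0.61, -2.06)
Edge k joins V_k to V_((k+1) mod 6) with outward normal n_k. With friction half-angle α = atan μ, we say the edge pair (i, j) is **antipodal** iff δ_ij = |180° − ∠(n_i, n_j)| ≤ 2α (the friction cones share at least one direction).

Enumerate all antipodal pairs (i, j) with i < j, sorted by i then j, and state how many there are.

count = 2; pairs: (1,4), (3,5)

α = atan 0.2 = 11.31°;  2α = 22.62°
n_0 = (+0.9810, -0.1942)
n_1 = (+0.6302, +0.7764)
n_2 = (+0.3348, +0.9423)
n_3 = (+0.0215, +0.9998)
n_4 = (-0.8243, -0.5662)
n_5 = (+0.0742, -0.9972)
  (0,1): δ = 117.87°  ·
  (0,2): δ = 98.36°  ·
  (0,3): δ = 80.03°  ·
  (0,4): δ = 45.68°  ·
  (0,5): δ = 105.45°  ·
  (1,2): δ = 160.50°  ·
  (1,3): δ = 142.17°  ·
  (1,4): δ = 16.45°  ✓
  (1,5): δ = 43.32°  ·
  (2,3): δ = 161.67°  ·
  (2,4): δ = 35.95°  ·
  (2,5): δ = 23.82°  ·
  (3,4): δ = 54.28°  ·
  (3,5): δ = 5.49°  ✓
  (4,5): δ = 120.23°  ·
antipodal pairs: 2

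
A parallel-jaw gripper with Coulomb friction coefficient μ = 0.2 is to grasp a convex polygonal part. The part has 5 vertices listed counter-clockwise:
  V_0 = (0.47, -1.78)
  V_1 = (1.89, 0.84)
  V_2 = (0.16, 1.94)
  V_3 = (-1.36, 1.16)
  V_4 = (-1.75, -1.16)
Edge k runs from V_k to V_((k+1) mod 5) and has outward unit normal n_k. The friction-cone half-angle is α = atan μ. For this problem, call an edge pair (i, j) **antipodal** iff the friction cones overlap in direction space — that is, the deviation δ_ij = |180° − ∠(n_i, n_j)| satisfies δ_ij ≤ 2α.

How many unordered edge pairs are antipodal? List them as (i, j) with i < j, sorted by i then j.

α = atan 0.2 = 11.31°;  2α = 22.62°
n_0 = (+0.8792, -0.4765)
n_1 = (+0.5366, +0.8439)
n_2 = (-0.4566, +0.8897)
n_3 = (-0.9862, +0.1658)
n_4 = (-0.2690, -0.9631)
  (0,1): δ = 93.99°  ·
  (0,2): δ = 34.38°  ·
  (0,3): δ = 18.91°  ✓
  (0,4): δ = 102.85°  ·
  (1,2): δ = 120.39°  ·
  (1,3): δ = 67.09°  ·
  (1,4): δ = 16.85°  ✓
  (2,3): δ = 126.71°  ·
  (2,4): δ = 42.77°  ·
  (3,4): δ = 96.06°  ·
antipodal pairs: 2

count = 2; pairs: (0,3), (1,4)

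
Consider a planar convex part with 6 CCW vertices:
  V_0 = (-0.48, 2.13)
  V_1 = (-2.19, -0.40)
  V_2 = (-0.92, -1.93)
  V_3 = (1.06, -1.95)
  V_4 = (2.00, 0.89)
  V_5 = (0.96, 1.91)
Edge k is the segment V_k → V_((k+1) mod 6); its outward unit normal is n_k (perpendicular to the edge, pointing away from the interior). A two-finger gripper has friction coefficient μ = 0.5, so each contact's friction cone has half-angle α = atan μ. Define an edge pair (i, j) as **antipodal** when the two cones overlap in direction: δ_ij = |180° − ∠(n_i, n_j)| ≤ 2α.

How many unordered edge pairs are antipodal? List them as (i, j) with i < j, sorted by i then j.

count = 5; pairs: (0,3), (1,4), (1,5), (2,4), (2,5)

α = atan 0.5 = 26.57°;  2α = 53.13°
n_0 = (-0.8285, +0.5600)
n_1 = (-0.7695, -0.6387)
n_2 = (-0.0101, -0.9999)
n_3 = (+0.9493, -0.3142)
n_4 = (+0.7002, +0.7139)
n_5 = (+0.1510, +0.9885)
  (0,1): δ = 106.25°  ·
  (0,2): δ = 56.52°  ·
  (0,3): δ = 15.74°  ✓
  (0,4): δ = 79.61°  ·
  (0,5): δ = 115.37°  ·
  (1,2): δ = 130.27°  ·
  (1,3): δ = 58.01°  ·
  (1,4): δ = 5.86°  ✓
  (1,5): δ = 41.62°  ✓
  (2,3): δ = 107.74°  ·
  (2,4): δ = 43.87°  ✓
  (2,5): δ = 8.11°  ✓
  (3,4): δ = 116.13°  ·
  (3,5): δ = 80.37°  ·
  (4,5): δ = 144.24°  ·
antipodal pairs: 5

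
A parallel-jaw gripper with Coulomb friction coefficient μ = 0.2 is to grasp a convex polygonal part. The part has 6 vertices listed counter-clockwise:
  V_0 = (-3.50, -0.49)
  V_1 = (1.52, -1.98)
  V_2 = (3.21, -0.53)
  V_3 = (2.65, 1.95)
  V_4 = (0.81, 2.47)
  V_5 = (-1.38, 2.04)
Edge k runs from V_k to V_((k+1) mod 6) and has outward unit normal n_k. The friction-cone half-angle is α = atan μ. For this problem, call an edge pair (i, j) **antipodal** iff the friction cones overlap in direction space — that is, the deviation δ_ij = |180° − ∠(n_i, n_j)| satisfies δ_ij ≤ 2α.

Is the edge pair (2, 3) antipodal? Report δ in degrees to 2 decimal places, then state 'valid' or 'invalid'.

α = atan 0.2 = 11.31°;  2α = 22.62°
edge 2: e_2 = (-0.56, +2.48);  n_2 = (+0.9754, +0.2203)
edge 3: e_3 = (-1.84, +0.52);  n_3 = (+0.2720, +0.9623)
∠(n_2, n_3) = 61.49°
δ = |180° − 61.49°| = 118.51°
118.51° > 2α = 22.62°  →  invalid

δ = 118.51°, invalid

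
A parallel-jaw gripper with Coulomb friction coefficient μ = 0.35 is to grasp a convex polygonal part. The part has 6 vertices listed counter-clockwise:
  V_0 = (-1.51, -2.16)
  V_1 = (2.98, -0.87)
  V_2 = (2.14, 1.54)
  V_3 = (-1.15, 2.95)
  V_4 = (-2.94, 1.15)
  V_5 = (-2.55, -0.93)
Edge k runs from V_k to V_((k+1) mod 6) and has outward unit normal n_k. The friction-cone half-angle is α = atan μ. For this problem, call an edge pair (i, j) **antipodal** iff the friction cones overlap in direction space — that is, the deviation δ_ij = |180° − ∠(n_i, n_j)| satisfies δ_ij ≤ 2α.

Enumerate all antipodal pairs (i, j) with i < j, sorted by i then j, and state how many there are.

count = 4; pairs: (0,3), (1,4), (1,5), (2,5)

α = atan 0.35 = 19.29°;  2α = 38.58°
n_0 = (+0.2761, -0.9611)
n_1 = (+0.9443, +0.3291)
n_2 = (+0.3939, +0.9191)
n_3 = (-0.7091, +0.7051)
n_4 = (-0.9829, -0.1843)
n_5 = (-0.7636, -0.6457)
  (0,1): δ = 86.81°  ·
  (0,2): δ = 39.23°  ·
  (0,3): δ = 29.13°  ✓
  (0,4): δ = 84.59°  ·
  (0,5): δ = 114.19°  ·
  (1,2): δ = 132.41°  ·
  (1,3): δ = 64.06°  ·
  (1,4): δ = 8.60°  ✓
  (1,5): δ = 21.00°  ✓
  (2,3): δ = 111.64°  ·
  (2,4): δ = 56.18°  ·
  (2,5): δ = 26.59°  ✓
  (3,4): δ = 124.54°  ·
  (3,5): δ = 94.94°  ·
  (4,5): δ = 150.40°  ·
antipodal pairs: 4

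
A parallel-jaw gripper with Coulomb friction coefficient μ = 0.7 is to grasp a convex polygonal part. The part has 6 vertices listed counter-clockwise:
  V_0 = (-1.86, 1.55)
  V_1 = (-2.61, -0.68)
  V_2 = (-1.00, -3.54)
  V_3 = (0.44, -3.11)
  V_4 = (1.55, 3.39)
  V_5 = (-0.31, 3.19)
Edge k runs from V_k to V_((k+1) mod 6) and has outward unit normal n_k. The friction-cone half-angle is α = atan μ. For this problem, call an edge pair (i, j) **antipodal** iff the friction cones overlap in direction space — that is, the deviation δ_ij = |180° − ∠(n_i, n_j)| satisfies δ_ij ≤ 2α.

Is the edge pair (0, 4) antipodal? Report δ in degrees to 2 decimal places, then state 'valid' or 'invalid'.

α = atan 0.7 = 34.99°;  2α = 69.98°
edge 0: e_0 = (-0.75, -2.23);  n_0 = (-0.9478, +0.3188)
edge 4: e_4 = (-1.86, -0.20);  n_4 = (-0.1069, +0.9943)
∠(n_0, n_4) = 65.27°
δ = |180° − 65.27°| = 114.73°
114.73° > 2α = 69.98°  →  invalid

δ = 114.73°, invalid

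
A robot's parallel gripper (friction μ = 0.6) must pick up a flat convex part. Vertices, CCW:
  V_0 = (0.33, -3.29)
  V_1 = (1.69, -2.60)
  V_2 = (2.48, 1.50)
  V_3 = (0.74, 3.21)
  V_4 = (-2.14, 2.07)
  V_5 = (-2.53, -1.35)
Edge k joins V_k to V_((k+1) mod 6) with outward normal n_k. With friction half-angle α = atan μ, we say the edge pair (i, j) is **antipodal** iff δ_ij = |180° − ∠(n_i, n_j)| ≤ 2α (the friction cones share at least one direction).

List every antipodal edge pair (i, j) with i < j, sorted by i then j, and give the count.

α = atan 0.6 = 30.96°;  2α = 61.93°
n_0 = (+0.4525, -0.8918)
n_1 = (+0.9819, -0.1892)
n_2 = (+0.7009, +0.7132)
n_3 = (-0.3680, +0.9298)
n_4 = (-0.9936, +0.1133)
n_5 = (-0.5614, -0.8276)
  (0,1): δ = 127.81°  ·
  (0,2): δ = 71.40°  ·
  (0,3): δ = 5.31°  ✓
  (0,4): δ = 56.59°  ✓
  (0,5): δ = 118.95°  ·
  (1,2): δ = 123.60°  ·
  (1,3): δ = 57.50°  ✓
  (1,4): δ = 4.40°  ✓
  (1,5): δ = 66.76°  ·
  (2,3): δ = 113.90°  ·
  (2,4): δ = 52.00°  ✓
  (2,5): δ = 10.35°  ✓
  (3,4): δ = 118.10°  ·
  (3,5): δ = 55.75°  ✓
  (4,5): δ = 117.64°  ·
antipodal pairs: 7

count = 7; pairs: (0,3), (0,4), (1,3), (1,4), (2,4), (2,5), (3,5)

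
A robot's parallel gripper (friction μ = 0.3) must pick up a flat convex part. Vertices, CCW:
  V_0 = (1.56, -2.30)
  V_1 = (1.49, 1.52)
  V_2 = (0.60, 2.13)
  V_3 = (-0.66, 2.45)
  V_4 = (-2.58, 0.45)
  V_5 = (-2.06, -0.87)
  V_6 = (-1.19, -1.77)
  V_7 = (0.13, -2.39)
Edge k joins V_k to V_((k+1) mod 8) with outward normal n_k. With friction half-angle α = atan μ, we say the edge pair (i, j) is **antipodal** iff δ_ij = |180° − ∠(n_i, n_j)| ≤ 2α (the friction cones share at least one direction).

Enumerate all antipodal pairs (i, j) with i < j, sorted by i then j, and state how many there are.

α = atan 0.3 = 16.70°;  2α = 33.40°
n_0 = (+0.9998, +0.0183)
n_1 = (+0.5653, +0.8249)
n_2 = (+0.2462, +0.9692)
n_3 = (-0.7214, +0.6925)
n_4 = (-0.9304, -0.3665)
n_5 = (-0.7190, -0.6950)
n_6 = (-0.4251, -0.9051)
n_7 = (+0.0628, -0.9980)
  (0,1): δ = 125.48°  ·
  (0,2): δ = 105.30°  ·
  (0,3): δ = 44.88°  ·
  (0,4): δ = 20.45°  ✓
  (0,5): δ = 42.98°  ·
  (0,6): δ = 63.79°  ·
  (0,7): δ = 92.55°  ·
  (1,2): δ = 159.82°  ·
  (1,3): δ = 99.40°  ·
  (1,4): δ = 34.07°  ·
  (1,5): δ = 11.54°  ✓
  (1,6): δ = 9.27°  ✓
  (1,7): δ = 38.03°  ·
  (2,3): δ = 119.58°  ·
  (2,4): δ = 54.25°  ·
  (2,5): δ = 31.72°  ✓
  (2,6): δ = 10.91°  ✓
  (2,7): δ = 17.85°  ✓
  (3,4): δ = 114.67°  ·
  (3,5): δ = 92.14°  ·
  (3,6): δ = 71.33°  ·
  (3,7): δ = 42.57°  ·
  (4,5): δ = 157.47°  ·
  (4,6): δ = 136.66°  ·
  (4,7): δ = 107.90°  ·
  (5,6): δ = 159.19°  ·
  (5,7): δ = 130.43°  ·
  (6,7): δ = 151.24°  ·
antipodal pairs: 6

count = 6; pairs: (0,4), (1,5), (1,6), (2,5), (2,6), (2,7)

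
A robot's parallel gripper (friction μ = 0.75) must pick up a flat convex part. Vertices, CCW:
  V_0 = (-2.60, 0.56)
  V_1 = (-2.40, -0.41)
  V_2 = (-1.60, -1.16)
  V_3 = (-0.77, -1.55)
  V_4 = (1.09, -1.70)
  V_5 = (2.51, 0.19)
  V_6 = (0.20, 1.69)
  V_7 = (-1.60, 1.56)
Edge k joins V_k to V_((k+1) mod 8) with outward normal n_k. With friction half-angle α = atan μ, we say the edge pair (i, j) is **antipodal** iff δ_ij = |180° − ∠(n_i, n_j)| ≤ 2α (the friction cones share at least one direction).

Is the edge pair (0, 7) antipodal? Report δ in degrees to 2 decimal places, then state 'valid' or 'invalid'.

δ = 123.35°, invalid

α = atan 0.75 = 36.87°;  2α = 73.74°
edge 0: e_0 = (+0.20, -0.97);  n_0 = (-0.9794, -0.2019)
edge 7: e_7 = (-1.00, -1.00);  n_7 = (-0.7071, +0.7071)
∠(n_0, n_7) = 56.65°
δ = |180° − 56.65°| = 123.35°
123.35° > 2α = 73.74°  →  invalid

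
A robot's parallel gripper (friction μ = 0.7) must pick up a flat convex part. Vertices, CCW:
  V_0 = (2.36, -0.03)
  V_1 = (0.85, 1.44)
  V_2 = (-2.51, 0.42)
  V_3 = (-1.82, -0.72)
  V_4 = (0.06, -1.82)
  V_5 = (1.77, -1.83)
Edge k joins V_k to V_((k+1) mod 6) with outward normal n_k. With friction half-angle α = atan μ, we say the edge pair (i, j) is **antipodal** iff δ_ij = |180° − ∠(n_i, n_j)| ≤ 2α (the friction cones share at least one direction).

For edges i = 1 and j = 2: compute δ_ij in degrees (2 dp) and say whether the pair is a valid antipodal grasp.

δ = 75.70°, invalid

α = atan 0.7 = 34.99°;  2α = 69.98°
edge 1: e_1 = (-3.36, -1.02);  n_1 = (-0.2905, +0.9569)
edge 2: e_2 = (+0.69, -1.14);  n_2 = (-0.8555, -0.5178)
∠(n_1, n_2) = 104.30°
δ = |180° − 104.30°| = 75.70°
75.70° > 2α = 69.98°  →  invalid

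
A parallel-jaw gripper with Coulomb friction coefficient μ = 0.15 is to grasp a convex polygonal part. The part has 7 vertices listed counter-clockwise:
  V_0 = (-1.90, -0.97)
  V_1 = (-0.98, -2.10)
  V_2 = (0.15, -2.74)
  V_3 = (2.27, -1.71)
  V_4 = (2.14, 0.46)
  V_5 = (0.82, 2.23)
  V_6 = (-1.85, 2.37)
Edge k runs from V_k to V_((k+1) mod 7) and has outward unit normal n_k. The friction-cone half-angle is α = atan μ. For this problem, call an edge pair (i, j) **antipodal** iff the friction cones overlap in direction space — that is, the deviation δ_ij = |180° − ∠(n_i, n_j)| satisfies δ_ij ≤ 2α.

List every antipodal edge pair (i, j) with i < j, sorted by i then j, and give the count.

count = 2; pairs: (0,4), (3,6)

α = atan 0.15 = 8.53°;  2α = 17.06°
n_0 = (-0.7755, -0.6314)
n_1 = (-0.4928, -0.8701)
n_2 = (+0.4370, -0.8995)
n_3 = (+0.9982, +0.0598)
n_4 = (+0.8016, +0.5978)
n_5 = (+0.0524, +0.9986)
n_6 = (-0.9999, +0.0150)
  (0,1): δ = 158.68°  ·
  (0,2): δ = 103.24°  ·
  (0,3): δ = 35.72°  ·
  (0,4): δ = 2.44°  ✓
  (0,5): δ = 47.85°  ·
  (0,6): δ = 139.99°  ·
  (1,2): δ = 124.56°  ·
  (1,3): δ = 57.05°  ·
  (1,4): δ = 23.76°  ·
  (1,5): δ = 26.52°  ·
  (1,6): δ = 118.67°  ·
  (2,3): δ = 112.48°  ·
  (2,4): δ = 79.20°  ·
  (2,5): δ = 28.91°  ·
  (2,6): δ = 63.23°  ·
  (3,4): δ = 146.71°  ·
  (3,5): δ = 96.43°  ·
  (3,6): δ = 4.29°  ✓
  (4,5): δ = 129.72°  ·
  (4,6): δ = 37.57°  ·
  (5,6): δ = 87.86°  ·
antipodal pairs: 2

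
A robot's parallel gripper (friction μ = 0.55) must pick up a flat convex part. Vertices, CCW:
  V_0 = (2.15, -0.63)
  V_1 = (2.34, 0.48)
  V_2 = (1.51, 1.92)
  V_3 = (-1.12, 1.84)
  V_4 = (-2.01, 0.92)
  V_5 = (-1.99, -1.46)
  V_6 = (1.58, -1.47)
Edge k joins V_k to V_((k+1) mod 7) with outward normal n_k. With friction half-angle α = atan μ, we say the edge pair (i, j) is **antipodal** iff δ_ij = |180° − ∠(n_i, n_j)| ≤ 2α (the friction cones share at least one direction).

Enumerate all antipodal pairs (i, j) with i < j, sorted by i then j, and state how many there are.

α = atan 0.55 = 28.81°;  2α = 57.62°
n_0 = (+0.9857, -0.1687)
n_1 = (+0.8664, +0.4994)
n_2 = (-0.0304, +0.9995)
n_3 = (-0.7187, +0.6953)
n_4 = (-1.0000, -0.0084)
n_5 = (-0.0028, -1.0000)
n_6 = (+0.8275, -0.5615)
  (0,1): δ = 140.33°  ·
  (0,2): δ = 78.54°  ·
  (0,3): δ = 34.34°  ✓
  (0,4): δ = 10.19°  ✓
  (0,5): δ = 99.55°  ·
  (0,6): δ = 155.55°  ·
  (1,2): δ = 118.22°  ·
  (1,3): δ = 74.01°  ·
  (1,4): δ = 29.48°  ✓
  (1,5): δ = 59.88°  ·
  (1,6): δ = 115.88°  ·
  (2,3): δ = 135.79°  ·
  (2,4): δ = 91.26°  ·
  (2,5): δ = 1.90°  ✓
  (2,6): δ = 54.10°  ✓
  (3,4): δ = 135.47°  ·
  (3,5): δ = 46.11°  ✓
  (3,6): δ = 9.89°  ✓
  (4,5): δ = 90.64°  ·
  (4,6): δ = 34.64°  ✓
  (5,6): δ = 124.00°  ·
antipodal pairs: 8

count = 8; pairs: (0,3), (0,4), (1,4), (2,5), (2,6), (3,5), (3,6), (4,6)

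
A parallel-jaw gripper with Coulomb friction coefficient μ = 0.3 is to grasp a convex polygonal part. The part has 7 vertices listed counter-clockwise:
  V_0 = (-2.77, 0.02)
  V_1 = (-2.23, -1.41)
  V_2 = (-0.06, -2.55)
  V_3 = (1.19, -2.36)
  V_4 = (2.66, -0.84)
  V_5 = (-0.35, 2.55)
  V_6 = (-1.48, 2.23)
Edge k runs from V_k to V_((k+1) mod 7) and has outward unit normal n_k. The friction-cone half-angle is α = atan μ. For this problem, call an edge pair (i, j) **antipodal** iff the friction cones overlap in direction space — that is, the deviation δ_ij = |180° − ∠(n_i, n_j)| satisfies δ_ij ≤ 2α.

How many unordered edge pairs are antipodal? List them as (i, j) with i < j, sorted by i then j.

count = 5; pairs: (0,4), (1,4), (2,5), (3,5), (3,6)

α = atan 0.3 = 16.70°;  2α = 33.40°
n_0 = (-0.9355, -0.3533)
n_1 = (-0.4651, -0.8853)
n_2 = (+0.1503, -0.9886)
n_3 = (+0.7188, -0.6952)
n_4 = (+0.7478, +0.6640)
n_5 = (-0.2725, +0.9622)
n_6 = (-0.8636, +0.5041)
  (0,1): δ = 138.40°  ·
  (0,2): δ = 102.04°  ·
  (0,3): δ = 64.73°  ·
  (0,4): δ = 20.91°  ✓
  (0,5): δ = 85.12°  ·
  (0,6): δ = 129.04°  ·
  (1,2): δ = 143.64°  ·
  (1,3): δ = 106.33°  ·
  (1,4): δ = 20.68°  ✓
  (1,5): δ = 43.53°  ·
  (1,6): δ = 87.44°  ·
  (2,3): δ = 142.68°  ·
  (2,4): δ = 57.04°  ·
  (2,5): δ = 7.17°  ✓
  (2,6): δ = 51.08°  ·
  (3,4): δ = 94.36°  ·
  (3,5): δ = 30.15°  ✓
  (3,6): δ = 13.77°  ✓
  (4,5): δ = 115.79°  ·
  (4,6): δ = 71.87°  ·
  (5,6): δ = 136.08°  ·
antipodal pairs: 5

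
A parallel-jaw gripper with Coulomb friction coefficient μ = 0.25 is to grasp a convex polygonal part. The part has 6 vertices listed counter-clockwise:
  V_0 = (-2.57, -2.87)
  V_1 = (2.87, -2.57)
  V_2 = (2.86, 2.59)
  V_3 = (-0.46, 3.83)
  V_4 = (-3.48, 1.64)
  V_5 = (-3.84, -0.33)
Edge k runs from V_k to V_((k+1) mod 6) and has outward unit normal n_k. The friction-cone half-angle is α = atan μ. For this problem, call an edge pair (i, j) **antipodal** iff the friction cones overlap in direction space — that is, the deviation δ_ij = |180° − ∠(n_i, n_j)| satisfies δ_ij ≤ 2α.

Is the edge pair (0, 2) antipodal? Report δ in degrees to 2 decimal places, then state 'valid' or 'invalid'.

δ = 23.64°, valid

α = atan 0.25 = 14.04°;  2α = 28.07°
edge 0: e_0 = (+5.44, +0.30);  n_0 = (+0.0551, -0.9985)
edge 2: e_2 = (-3.32, +1.24);  n_2 = (+0.3499, +0.9368)
∠(n_0, n_2) = 156.36°
δ = |180° − 156.36°| = 23.64°
23.64° ≤ 2α = 28.07°  →  valid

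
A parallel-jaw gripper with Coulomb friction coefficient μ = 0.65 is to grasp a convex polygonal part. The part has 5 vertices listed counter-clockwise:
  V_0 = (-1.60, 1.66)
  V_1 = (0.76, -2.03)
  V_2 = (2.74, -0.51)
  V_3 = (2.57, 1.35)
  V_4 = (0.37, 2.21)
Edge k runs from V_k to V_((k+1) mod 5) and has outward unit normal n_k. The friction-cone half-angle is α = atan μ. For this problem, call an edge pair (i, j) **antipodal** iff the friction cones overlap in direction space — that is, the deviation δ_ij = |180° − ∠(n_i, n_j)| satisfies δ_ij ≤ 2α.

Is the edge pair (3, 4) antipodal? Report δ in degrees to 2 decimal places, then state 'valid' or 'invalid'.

δ = 143.05°, invalid

α = atan 0.65 = 33.02°;  2α = 66.05°
edge 3: e_3 = (-2.20, +0.86);  n_3 = (+0.3641, +0.9314)
edge 4: e_4 = (-1.97, -0.55);  n_4 = (-0.2689, +0.9632)
∠(n_3, n_4) = 36.95°
δ = |180° − 36.95°| = 143.05°
143.05° > 2α = 66.05°  →  invalid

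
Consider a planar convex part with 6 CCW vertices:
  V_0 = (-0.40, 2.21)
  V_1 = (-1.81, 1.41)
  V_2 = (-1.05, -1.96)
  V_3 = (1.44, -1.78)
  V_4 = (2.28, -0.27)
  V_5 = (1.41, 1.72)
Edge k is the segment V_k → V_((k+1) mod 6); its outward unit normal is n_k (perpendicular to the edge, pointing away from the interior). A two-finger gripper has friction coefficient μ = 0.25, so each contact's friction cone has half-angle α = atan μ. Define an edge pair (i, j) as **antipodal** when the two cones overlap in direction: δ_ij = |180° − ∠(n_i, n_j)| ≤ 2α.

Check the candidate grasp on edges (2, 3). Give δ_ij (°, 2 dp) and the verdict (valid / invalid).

α = atan 0.25 = 14.04°;  2α = 28.07°
edge 2: e_2 = (+2.49, +0.18);  n_2 = (+0.0721, -0.9974)
edge 3: e_3 = (+0.84, +1.51);  n_3 = (+0.8739, -0.4861)
∠(n_2, n_3) = 56.78°
δ = |180° − 56.78°| = 123.22°
123.22° > 2α = 28.07°  →  invalid

δ = 123.22°, invalid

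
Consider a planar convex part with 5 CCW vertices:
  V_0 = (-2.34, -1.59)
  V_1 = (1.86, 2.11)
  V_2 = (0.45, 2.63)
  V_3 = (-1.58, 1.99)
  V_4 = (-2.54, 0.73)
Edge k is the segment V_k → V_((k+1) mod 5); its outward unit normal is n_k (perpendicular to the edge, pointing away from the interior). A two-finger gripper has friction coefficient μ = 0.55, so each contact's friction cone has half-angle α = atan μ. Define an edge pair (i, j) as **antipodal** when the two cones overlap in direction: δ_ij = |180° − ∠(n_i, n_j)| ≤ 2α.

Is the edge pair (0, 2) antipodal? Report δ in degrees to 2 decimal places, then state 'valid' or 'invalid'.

α = atan 0.55 = 28.81°;  2α = 57.62°
edge 0: e_0 = (+4.20, +3.70);  n_0 = (+0.6610, -0.7504)
edge 2: e_2 = (-2.03, -0.64);  n_2 = (-0.3007, +0.9537)
∠(n_0, n_2) = 156.12°
δ = |180° − 156.12°| = 23.88°
23.88° ≤ 2α = 57.62°  →  valid

δ = 23.88°, valid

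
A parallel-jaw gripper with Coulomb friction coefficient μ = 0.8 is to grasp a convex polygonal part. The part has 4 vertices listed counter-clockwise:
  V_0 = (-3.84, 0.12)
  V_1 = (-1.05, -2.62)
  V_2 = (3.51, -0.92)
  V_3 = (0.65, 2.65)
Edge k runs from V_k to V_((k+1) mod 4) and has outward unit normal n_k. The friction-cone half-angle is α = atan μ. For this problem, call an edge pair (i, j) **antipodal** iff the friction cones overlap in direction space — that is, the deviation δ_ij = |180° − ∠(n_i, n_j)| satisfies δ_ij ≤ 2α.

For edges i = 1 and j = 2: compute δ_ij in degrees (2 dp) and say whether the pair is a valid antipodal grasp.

α = atan 0.8 = 38.66°;  2α = 77.32°
edge 1: e_1 = (+4.56, +1.70);  n_1 = (+0.3493, -0.9370)
edge 2: e_2 = (-2.86, +3.57);  n_2 = (+0.7804, +0.6252)
∠(n_1, n_2) = 108.25°
δ = |180° − 108.25°| = 71.75°
71.75° ≤ 2α = 77.32°  →  valid

δ = 71.75°, valid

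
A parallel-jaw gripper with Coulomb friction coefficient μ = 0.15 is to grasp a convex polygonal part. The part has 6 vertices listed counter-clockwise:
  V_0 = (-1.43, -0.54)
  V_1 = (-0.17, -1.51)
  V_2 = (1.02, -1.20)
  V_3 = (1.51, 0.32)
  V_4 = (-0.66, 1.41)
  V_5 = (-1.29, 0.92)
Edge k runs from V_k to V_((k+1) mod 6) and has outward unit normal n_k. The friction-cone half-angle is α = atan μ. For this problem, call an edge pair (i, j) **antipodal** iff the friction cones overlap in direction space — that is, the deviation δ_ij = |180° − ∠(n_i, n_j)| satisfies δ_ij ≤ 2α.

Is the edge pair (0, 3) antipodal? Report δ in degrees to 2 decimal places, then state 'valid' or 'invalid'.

δ = 10.92°, valid

α = atan 0.15 = 8.53°;  2α = 17.06°
edge 0: e_0 = (+1.26, -0.97);  n_0 = (-0.6100, -0.7924)
edge 3: e_3 = (-2.17, +1.09);  n_3 = (+0.4489, +0.8936)
∠(n_0, n_3) = 169.08°
δ = |180° − 169.08°| = 10.92°
10.92° ≤ 2α = 17.06°  →  valid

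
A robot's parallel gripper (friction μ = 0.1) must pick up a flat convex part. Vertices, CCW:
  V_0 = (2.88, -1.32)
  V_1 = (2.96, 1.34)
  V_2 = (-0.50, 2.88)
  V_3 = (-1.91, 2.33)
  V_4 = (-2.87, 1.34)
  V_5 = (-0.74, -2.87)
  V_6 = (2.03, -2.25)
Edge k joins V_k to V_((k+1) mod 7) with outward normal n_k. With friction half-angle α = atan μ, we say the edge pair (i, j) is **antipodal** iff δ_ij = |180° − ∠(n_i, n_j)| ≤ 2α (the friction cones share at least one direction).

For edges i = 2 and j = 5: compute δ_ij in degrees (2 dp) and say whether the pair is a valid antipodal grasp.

δ = 8.69°, valid

α = atan 0.1 = 5.71°;  2α = 11.42°
edge 2: e_2 = (-1.41, -0.55);  n_2 = (-0.3634, +0.9316)
edge 5: e_5 = (+2.77, +0.62);  n_5 = (+0.2184, -0.9759)
∠(n_2, n_5) = 171.31°
δ = |180° − 171.31°| = 8.69°
8.69° ≤ 2α = 11.42°  →  valid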